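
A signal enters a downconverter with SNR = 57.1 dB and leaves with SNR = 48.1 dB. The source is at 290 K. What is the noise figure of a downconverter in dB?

NF (dB) = SNR_in(dB) − SNR_out(dB) when the source is at T₀
NF = 57.1 − 48.1 = 9.0 dB

9.0 dB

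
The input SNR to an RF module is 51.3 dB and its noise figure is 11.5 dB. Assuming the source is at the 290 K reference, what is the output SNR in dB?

By definition F = SNR_in/SNR_out, so in dB: SNR_out = SNR_in − NF
SNR_out = 51.3 − 11.5 = 39.8 dB

39.8 dB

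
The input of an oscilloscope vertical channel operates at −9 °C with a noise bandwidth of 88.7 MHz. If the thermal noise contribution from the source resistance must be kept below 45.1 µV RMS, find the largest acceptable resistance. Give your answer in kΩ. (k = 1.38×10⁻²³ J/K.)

T = −9 °C + 273.15 = 264.15 K
Johnson–Nyquist: V_n = √(4kTRB) ⇒ R = V_n² / (4kTB)
4kTB = 4 × 1.38×10⁻²³ × 264.15 × 8.87×10⁷ = 1.29×10⁻¹²
R = (4.51×10⁻⁵)² / 1.29×10⁻¹² = 1.57×10³ Ω = 1.57 kΩ

1.57 kΩ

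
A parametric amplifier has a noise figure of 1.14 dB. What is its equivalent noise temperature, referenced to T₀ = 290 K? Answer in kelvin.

F = 10^(1.14/10) = 1.30017
T_e = (F − 1)·T₀ = (1.30017 − 1) × 290 = 87.0 K

87.0 K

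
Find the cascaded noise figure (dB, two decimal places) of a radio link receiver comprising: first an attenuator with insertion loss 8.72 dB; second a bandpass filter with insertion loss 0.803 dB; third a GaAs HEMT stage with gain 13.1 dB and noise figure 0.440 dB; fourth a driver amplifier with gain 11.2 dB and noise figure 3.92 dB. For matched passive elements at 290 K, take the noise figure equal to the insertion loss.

10.24 dB

Convert to linear (a loss of L dB is a gain of −L dB): F_i = 10^(NF_i/10), G_i = 10^(G_i,dB/10)
  Stage 1: F_1 = 10^(8.72/10) = 7.447, G_1 = 10^(−8.72/10) = 0.1343
  Stage 2: F_2 = 10^(0.803/10) = 1.203, G_2 = 10^(−0.803/10) = 0.8312
  Stage 3: F_3 = 10^(0.440/10) = 1.107, G_3 = 10^(13.1/10) = 20.42
  Stage 4: F_4 = 10^(3.92/10) = 2.466, G_4 = 10^(11.2/10) = 13.18
Friis cascade:
  F = 7.447 + (1.203 − 1)/0.1343 + (1.107 − 1)/0.1116 + (2.466 − 1)/2.279 = 10.56
NF = 10 log₁₀(10.56) = 10.24 dB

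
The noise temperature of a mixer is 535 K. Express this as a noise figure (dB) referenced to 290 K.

F = 1 + T_e/T₀ = 1 + 535/290 = 2.84483
NF = 10 log₁₀(2.84483) = 4.54 dB

4.54 dB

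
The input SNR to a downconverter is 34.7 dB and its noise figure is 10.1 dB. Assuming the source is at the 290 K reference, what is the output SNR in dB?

24.6 dB

By definition F = SNR_in/SNR_out, so in dB: SNR_out = SNR_in − NF
SNR_out = 34.7 − 10.1 = 24.6 dB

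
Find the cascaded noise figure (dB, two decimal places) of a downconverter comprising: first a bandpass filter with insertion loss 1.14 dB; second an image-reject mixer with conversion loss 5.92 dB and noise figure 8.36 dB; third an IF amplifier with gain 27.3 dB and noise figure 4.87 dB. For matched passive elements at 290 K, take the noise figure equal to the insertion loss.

12.88 dB

Convert to linear (a loss of L dB is a gain of −L dB): F_i = 10^(NF_i/10), G_i = 10^(G_i,dB/10)
  Stage 1: F_1 = 10^(1.14/10) = 1.300, G_1 = 10^(−1.14/10) = 0.7691
  Stage 2: F_2 = 10^(8.36/10) = 6.855, G_2 = 10^(−5.92/10) = 0.2559
  Stage 3: F_3 = 10^(4.87/10) = 3.069, G_3 = 10^(27.3/10) = 537.0
Friis cascade:
  F = 1.300 + (6.855 − 1)/0.7691 + (3.069 − 1)/0.1968 = 19.43
NF = 10 log₁₀(19.43) = 12.88 dB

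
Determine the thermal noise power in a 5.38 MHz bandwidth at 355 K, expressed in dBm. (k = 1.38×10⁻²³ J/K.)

P_n = kTB = 1.38×10⁻²³ × 355 × 5.38×10⁶ = 2.64×10⁻¹⁴ W
In dBm: 10 log₁₀(2.64×10⁻¹⁴ / 10⁻³) = −105.8 dBm

−105.8 dBm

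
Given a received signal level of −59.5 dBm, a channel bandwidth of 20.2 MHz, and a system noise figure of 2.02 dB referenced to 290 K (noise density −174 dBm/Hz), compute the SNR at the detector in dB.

39.4 dB

Noise floor: N = −174 + 10 log₁₀(B) + NF
10 log₁₀(2.02×10⁷) = 73.05 dB
N = −174 + 73.05 + 2.02 = −98.93 dBm
SNR = P_sig − N = −59.5 − (−98.93) = 39.43 dB → 39.4 dB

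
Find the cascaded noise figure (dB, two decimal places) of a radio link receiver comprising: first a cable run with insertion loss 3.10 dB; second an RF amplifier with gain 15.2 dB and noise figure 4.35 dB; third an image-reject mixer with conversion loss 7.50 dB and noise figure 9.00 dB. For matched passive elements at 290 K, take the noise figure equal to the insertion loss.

7.77 dB

Convert to linear (a loss of L dB is a gain of −L dB): F_i = 10^(NF_i/10), G_i = 10^(G_i,dB/10)
  Stage 1: F_1 = 10^(3.10/10) = 2.042, G_1 = 10^(−3.10/10) = 0.4898
  Stage 2: F_2 = 10^(4.35/10) = 2.723, G_2 = 10^(15.2/10) = 33.11
  Stage 3: F_3 = 10^(9.00/10) = 7.943, G_3 = 10^(−7.50/10) = 0.1778
Friis cascade:
  F = 2.042 + (2.723 − 1)/0.4898 + (7.943 − 1)/16.22 = 5.987
NF = 10 log₁₀(5.987) = 7.77 dB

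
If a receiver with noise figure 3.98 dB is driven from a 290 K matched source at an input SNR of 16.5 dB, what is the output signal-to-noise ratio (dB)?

12.52 dB

By definition F = SNR_in/SNR_out, so in dB: SNR_out = SNR_in − NF
SNR_out = 16.5 − 3.98 = 12.52 dB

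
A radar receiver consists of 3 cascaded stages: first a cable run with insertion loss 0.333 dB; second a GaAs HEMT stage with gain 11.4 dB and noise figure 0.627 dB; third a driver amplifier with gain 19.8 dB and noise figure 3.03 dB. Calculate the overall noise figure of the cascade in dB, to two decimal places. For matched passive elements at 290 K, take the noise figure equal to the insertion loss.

1.23 dB

Convert to linear (a loss of L dB is a gain of −L dB): F_i = 10^(NF_i/10), G_i = 10^(G_i,dB/10)
  Stage 1: F_1 = 10^(0.333/10) = 1.080, G_1 = 10^(−0.333/10) = 0.9262
  Stage 2: F_2 = 10^(0.627/10) = 1.155, G_2 = 10^(11.4/10) = 13.80
  Stage 3: F_3 = 10^(3.03/10) = 2.009, G_3 = 10^(19.8/10) = 95.50
Friis cascade:
  F = 1.080 + (1.155 − 1)/0.9262 + (2.009 − 1)/12.78 = 1.326
NF = 10 log₁₀(1.326) = 1.23 dB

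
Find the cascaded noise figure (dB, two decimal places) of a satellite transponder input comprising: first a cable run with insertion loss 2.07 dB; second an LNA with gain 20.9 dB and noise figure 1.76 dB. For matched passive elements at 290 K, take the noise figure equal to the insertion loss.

3.83 dB

Convert to linear (a loss of L dB is a gain of −L dB): F_i = 10^(NF_i/10), G_i = 10^(G_i,dB/10)
  Stage 1: F_1 = 10^(2.07/10) = 1.611, G_1 = 10^(−2.07/10) = 0.6209
  Stage 2: F_2 = 10^(1.76/10) = 1.500, G_2 = 10^(20.9/10) = 123.0
Friis cascade:
  F = 1.611 + (1.500 − 1)/0.6209 = 2.415
NF = 10 log₁₀(2.415) = 3.83 dB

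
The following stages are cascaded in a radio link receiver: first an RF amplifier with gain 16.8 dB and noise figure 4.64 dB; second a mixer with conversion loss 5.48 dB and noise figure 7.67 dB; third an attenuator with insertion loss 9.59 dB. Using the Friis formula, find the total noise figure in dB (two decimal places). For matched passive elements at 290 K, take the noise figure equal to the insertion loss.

5.57 dB

Convert to linear (a loss of L dB is a gain of −L dB): F_i = 10^(NF_i/10), G_i = 10^(G_i,dB/10)
  Stage 1: F_1 = 10^(4.64/10) = 2.911, G_1 = 10^(16.8/10) = 47.86
  Stage 2: F_2 = 10^(7.67/10) = 5.848, G_2 = 10^(−5.48/10) = 0.2831
  Stage 3: F_3 = 10^(9.59/10) = 9.099, G_3 = 10^(−9.59/10) = 0.1099
Friis cascade:
  F = 2.911 + (5.848 − 1)/47.86 + (9.099 − 1)/13.55 = 3.610
NF = 10 log₁₀(3.610) = 5.57 dB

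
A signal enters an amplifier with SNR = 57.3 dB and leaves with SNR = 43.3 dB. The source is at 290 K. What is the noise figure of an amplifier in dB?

14.0 dB

NF (dB) = SNR_in(dB) − SNR_out(dB) when the source is at T₀
NF = 57.3 − 43.3 = 14.0 dB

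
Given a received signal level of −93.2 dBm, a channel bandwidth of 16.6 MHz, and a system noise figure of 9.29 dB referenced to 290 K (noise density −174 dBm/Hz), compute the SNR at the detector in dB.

Noise floor: N = −174 + 10 log₁₀(B) + NF
10 log₁₀(1.66×10⁷) = 72.2 dB
N = −174 + 72.2 + 9.29 = −92.51 dBm
SNR = P_sig − N = −93.2 − (−92.51) = −0.69 dB → −0.7 dB

−0.7 dB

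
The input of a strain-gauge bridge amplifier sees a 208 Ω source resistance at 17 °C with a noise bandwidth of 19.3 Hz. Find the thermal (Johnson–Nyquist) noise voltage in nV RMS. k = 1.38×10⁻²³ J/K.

8.02 nV

T = 17 °C + 273.15 = 290.15 K
V_n = √(4kTRB)
4kTRB = 4 × 1.38×10⁻²³ × 290.15 × 2.08×10² × 1.93×10¹ = 6.43×10⁻¹⁷ V²
V_n = √(6.43×10⁻¹⁷) = 8.02×10⁻⁹ V = 8.02 nV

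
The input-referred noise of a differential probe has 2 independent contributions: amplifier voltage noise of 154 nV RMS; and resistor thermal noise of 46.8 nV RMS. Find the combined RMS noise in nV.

Uncorrelated sources add in power (mean-square): V_tot = √(ΣV_i²)
V_tot = √[(1.54×10⁻⁷)² + (4.68×10⁻⁸)²] = 1.61×10⁻⁷ V = 161 nV

161 nV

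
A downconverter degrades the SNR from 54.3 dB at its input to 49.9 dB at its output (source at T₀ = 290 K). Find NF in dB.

4.4 dB

NF (dB) = SNR_in(dB) − SNR_out(dB) when the source is at T₀
NF = 54.3 − 49.9 = 4.4 dB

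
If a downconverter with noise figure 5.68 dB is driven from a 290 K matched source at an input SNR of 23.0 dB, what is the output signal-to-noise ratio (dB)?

By definition F = SNR_in/SNR_out, so in dB: SNR_out = SNR_in − NF
SNR_out = 23.0 − 5.68 = 17.32 dB

17.32 dB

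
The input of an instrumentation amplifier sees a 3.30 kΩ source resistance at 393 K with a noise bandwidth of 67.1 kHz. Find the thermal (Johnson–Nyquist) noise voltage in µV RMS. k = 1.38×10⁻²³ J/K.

2.19 µV

V_n = √(4kTRB)
4kTRB = 4 × 1.38×10⁻²³ × 393 × 3.30×10³ × 6.71×10⁴ = 4.80×10⁻¹² V²
V_n = √(4.80×10⁻¹²) = 2.19×10⁻⁶ V = 2.19 µV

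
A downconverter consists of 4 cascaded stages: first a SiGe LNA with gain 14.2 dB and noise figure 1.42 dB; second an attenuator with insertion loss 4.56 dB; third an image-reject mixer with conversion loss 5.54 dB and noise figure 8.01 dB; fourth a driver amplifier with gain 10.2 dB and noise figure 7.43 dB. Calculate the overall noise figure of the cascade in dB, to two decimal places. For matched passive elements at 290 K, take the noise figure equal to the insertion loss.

5.80 dB

Convert to linear (a loss of L dB is a gain of −L dB): F_i = 10^(NF_i/10), G_i = 10^(G_i,dB/10)
  Stage 1: F_1 = 10^(1.42/10) = 1.387, G_1 = 10^(14.2/10) = 26.30
  Stage 2: F_2 = 10^(4.56/10) = 2.858, G_2 = 10^(−4.56/10) = 0.3499
  Stage 3: F_3 = 10^(8.01/10) = 6.324, G_3 = 10^(−5.54/10) = 0.2793
  Stage 4: F_4 = 10^(7.43/10) = 5.534, G_4 = 10^(10.2/10) = 10.47
Friis cascade:
  F = 1.387 + (2.858 − 1)/26.30 + (6.324 − 1)/9.204 + (5.534 − 1)/2.570 = 3.800
NF = 10 log₁₀(3.800) = 5.80 dB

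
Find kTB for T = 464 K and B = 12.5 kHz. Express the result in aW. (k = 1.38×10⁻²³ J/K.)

80.0 aW

P_n = kTB = 1.38×10⁻²³ × 464 × 1.25×10⁴ = 8.00×10⁻¹⁷ W = 80.0 aW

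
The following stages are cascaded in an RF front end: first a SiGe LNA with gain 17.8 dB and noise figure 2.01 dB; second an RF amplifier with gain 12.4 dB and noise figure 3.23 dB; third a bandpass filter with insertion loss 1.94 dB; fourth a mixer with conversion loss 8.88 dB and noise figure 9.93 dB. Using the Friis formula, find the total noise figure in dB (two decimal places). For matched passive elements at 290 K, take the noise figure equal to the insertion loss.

Convert to linear (a loss of L dB is a gain of −L dB): F_i = 10^(NF_i/10), G_i = 10^(G_i,dB/10)
  Stage 1: F_1 = 10^(2.01/10) = 1.589, G_1 = 10^(17.8/10) = 60.26
  Stage 2: F_2 = 10^(3.23/10) = 2.104, G_2 = 10^(12.4/10) = 17.38
  Stage 3: F_3 = 10^(1.94/10) = 1.563, G_3 = 10^(−1.94/10) = 0.6397
  Stage 4: F_4 = 10^(9.93/10) = 9.840, G_4 = 10^(−8.88/10) = 0.1294
Friis cascade:
  F = 1.589 + (2.104 − 1)/60.26 + (1.563 − 1)/1047 + (9.840 − 1)/669.9 = 1.621
NF = 10 log₁₀(1.621) = 2.10 dB

2.10 dB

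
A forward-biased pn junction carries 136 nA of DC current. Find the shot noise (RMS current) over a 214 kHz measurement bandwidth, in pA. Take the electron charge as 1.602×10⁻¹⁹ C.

96.6 pA

I_n = √(2qI·B)
2qI·B = 2 × 1.602×10⁻¹⁹ × 1.36×10⁻⁷ × 2.14×10⁵ = 9.32×10⁻²¹ A²
I_n = √(9.32×10⁻²¹) = 9.66×10⁻¹¹ A = 96.6 pA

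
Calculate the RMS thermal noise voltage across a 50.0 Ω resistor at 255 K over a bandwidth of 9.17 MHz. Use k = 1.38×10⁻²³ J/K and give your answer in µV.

V_n = √(4kTRB)
4kTRB = 4 × 1.38×10⁻²³ × 255 × 5.00×10¹ × 9.17×10⁶ = 6.45×10⁻¹² V²
V_n = √(6.45×10⁻¹²) = 2.54×10⁻⁶ V = 2.54 µV

2.54 µV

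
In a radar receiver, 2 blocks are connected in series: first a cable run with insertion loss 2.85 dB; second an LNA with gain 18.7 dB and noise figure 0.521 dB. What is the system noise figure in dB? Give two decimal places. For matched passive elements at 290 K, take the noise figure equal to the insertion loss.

Convert to linear (a loss of L dB is a gain of −L dB): F_i = 10^(NF_i/10), G_i = 10^(G_i,dB/10)
  Stage 1: F_1 = 10^(2.85/10) = 1.928, G_1 = 10^(−2.85/10) = 0.5188
  Stage 2: F_2 = 10^(0.521/10) = 1.127, G_2 = 10^(18.7/10) = 74.13
Friis cascade:
  F = 1.928 + (1.127 − 1)/0.5188 = 2.173
NF = 10 log₁₀(2.173) = 3.37 dB

3.37 dB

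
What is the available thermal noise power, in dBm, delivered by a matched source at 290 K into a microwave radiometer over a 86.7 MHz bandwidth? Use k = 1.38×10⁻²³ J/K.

−94.6 dBm

P_n = kTB = 1.38×10⁻²³ × 290 × 8.67×10⁷ = 3.47×10⁻¹³ W
In dBm: 10 log₁₀(3.47×10⁻¹³ / 10⁻³) = −94.6 dBm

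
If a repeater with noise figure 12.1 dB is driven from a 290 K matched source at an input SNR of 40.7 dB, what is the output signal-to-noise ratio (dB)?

By definition F = SNR_in/SNR_out, so in dB: SNR_out = SNR_in − NF
SNR_out = 40.7 − 12.1 = 28.6 dB

28.6 dB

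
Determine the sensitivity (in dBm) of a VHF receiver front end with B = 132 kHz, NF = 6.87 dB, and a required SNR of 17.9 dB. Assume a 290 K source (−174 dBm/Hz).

Sensitivity = −174 + 10 log₁₀(B) + NF + SNR_min
= −174 + 51.21 + 6.87 + 17.9
= −98.02 dBm → −98.0 dBm

−98.0 dBm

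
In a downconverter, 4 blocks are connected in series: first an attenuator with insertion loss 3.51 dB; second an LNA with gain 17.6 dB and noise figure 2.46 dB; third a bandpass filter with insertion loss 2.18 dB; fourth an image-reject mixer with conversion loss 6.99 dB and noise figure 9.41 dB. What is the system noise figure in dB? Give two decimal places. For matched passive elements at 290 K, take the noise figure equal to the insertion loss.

6.51 dB

Convert to linear (a loss of L dB is a gain of −L dB): F_i = 10^(NF_i/10), G_i = 10^(G_i,dB/10)
  Stage 1: F_1 = 10^(3.51/10) = 2.244, G_1 = 10^(−3.51/10) = 0.4457
  Stage 2: F_2 = 10^(2.46/10) = 1.762, G_2 = 10^(17.6/10) = 57.54
  Stage 3: F_3 = 10^(2.18/10) = 1.652, G_3 = 10^(−2.18/10) = 0.6053
  Stage 4: F_4 = 10^(9.41/10) = 8.730, G_4 = 10^(−6.99/10) = 0.2000
Friis cascade:
  F = 2.244 + (1.762 − 1)/0.4457 + (1.652 − 1)/25.64 + (8.730 − 1)/15.52 = 4.477
NF = 10 log₁₀(4.477) = 6.51 dB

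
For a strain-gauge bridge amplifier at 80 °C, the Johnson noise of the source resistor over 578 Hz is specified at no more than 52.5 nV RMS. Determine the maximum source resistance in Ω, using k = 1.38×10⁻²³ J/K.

T = 80 °C + 273.15 = 353.15 K
Johnson–Nyquist: V_n = √(4kTRB) ⇒ R = V_n² / (4kTB)
4kTB = 4 × 1.38×10⁻²³ × 353.15 × 5.78×10² = 1.13×10⁻¹⁷
R = (5.25×10⁻⁸)² / 1.13×10⁻¹⁷ = 2.45×10² Ω = 245 Ω

245 Ω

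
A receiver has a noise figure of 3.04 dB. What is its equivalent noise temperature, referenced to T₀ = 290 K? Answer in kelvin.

294 K

F = 10^(3.04/10) = 2.01372
T_e = (F − 1)·T₀ = (2.01372 − 1) × 290 = 294 K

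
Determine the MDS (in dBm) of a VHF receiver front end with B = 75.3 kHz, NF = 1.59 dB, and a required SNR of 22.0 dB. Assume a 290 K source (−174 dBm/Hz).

Sensitivity = −174 + 10 log₁₀(B) + NF + SNR_min
= −174 + 48.77 + 1.59 + 22.0
= −101.64 dBm → −101.6 dBm

−101.6 dBm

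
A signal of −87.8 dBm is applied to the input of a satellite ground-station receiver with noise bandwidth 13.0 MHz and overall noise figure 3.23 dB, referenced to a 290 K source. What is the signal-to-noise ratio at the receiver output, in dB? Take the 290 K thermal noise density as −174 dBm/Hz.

Noise floor: N = −174 + 10 log₁₀(B) + NF
10 log₁₀(1.30×10⁷) = 71.14 dB
N = −174 + 71.14 + 3.23 = −99.63 dBm
SNR = P_sig − N = −87.8 − (−99.63) = 11.83 dB → 11.8 dB

11.8 dB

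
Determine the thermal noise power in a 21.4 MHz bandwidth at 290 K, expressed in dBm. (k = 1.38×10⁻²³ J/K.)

P_n = kTB = 1.38×10⁻²³ × 290 × 2.14×10⁷ = 8.56×10⁻¹⁴ W
In dBm: 10 log₁₀(8.56×10⁻¹⁴ / 10⁻³) = −100.7 dBm

−100.7 dBm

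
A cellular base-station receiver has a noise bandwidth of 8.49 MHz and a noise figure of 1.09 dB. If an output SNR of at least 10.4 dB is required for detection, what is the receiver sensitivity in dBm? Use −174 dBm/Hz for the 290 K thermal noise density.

Sensitivity = −174 + 10 log₁₀(B) + NF + SNR_min
= −174 + 69.29 + 1.09 + 10.4
= −93.22 dBm → −93.2 dBm

−93.2 dBm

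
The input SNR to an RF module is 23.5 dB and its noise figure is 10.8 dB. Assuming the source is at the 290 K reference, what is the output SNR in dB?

12.7 dB

By definition F = SNR_in/SNR_out, so in dB: SNR_out = SNR_in − NF
SNR_out = 23.5 − 10.8 = 12.7 dB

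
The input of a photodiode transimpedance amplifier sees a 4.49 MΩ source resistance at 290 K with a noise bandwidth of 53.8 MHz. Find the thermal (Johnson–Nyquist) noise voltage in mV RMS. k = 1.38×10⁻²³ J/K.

1.97 mV

V_n = √(4kTRB)
4kTRB = 4 × 1.38×10⁻²³ × 290 × 4.49×10⁶ × 5.38×10⁷ = 3.87×10⁻⁶ V²
V_n = √(3.87×10⁻⁶) = 1.97×10⁻³ V = 1.97 mV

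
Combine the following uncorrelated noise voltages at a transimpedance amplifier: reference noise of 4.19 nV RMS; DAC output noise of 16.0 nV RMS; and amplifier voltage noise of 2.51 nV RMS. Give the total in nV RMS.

Uncorrelated sources add in power (mean-square): V_tot = √(ΣV_i²)
V_tot = √[(4.19×10⁻⁹)² + (1.60×10⁻⁸)² + (2.51×10⁻⁹)²] = 1.67×10⁻⁸ V = 16.7 nV

16.7 nV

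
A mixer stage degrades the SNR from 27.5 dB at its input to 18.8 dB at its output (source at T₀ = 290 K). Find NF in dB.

8.7 dB

NF (dB) = SNR_in(dB) − SNR_out(dB) when the source is at T₀
NF = 27.5 − 18.8 = 8.7 dB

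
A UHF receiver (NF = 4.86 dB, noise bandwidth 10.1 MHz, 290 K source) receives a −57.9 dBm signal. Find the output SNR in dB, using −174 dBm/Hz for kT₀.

41.2 dB

Noise floor: N = −174 + 10 log₁₀(B) + NF
10 log₁₀(1.01×10⁷) = 70.04 dB
N = −174 + 70.04 + 4.86 = −99.10 dBm
SNR = P_sig − N = −57.9 − (−99.10) = 41.20 dB → 41.2 dB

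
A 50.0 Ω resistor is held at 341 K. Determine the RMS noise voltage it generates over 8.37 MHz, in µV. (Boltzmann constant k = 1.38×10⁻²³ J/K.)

V_n = √(4kTRB)
4kTRB = 4 × 1.38×10⁻²³ × 341 × 5.00×10¹ × 8.37×10⁶ = 7.88×10⁻¹² V²
V_n = √(7.88×10⁻¹²) = 2.81×10⁻⁶ V = 2.81 µV

2.81 µV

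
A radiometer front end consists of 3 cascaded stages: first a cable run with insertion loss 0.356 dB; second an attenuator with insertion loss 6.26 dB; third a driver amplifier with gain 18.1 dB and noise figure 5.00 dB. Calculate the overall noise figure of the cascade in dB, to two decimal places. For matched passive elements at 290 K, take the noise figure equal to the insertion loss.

Convert to linear (a loss of L dB is a gain of −L dB): F_i = 10^(NF_i/10), G_i = 10^(G_i,dB/10)
  Stage 1: F_1 = 10^(0.356/10) = 1.085, G_1 = 10^(−0.356/10) = 0.9213
  Stage 2: F_2 = 10^(6.26/10) = 4.227, G_2 = 10^(−6.26/10) = 0.2366
  Stage 3: F_3 = 10^(5.00/10) = 3.162, G_3 = 10^(18.1/10) = 64.57
Friis cascade:
  F = 1.085 + (4.227 − 1)/0.9213 + (3.162 − 1)/0.2180 = 14.51
NF = 10 log₁₀(14.51) = 11.62 dB

11.62 dB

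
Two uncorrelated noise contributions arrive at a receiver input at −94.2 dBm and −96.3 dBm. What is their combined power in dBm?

Convert to linear, add, convert back:
P₁ = 3.80×10⁻¹³ W, P₂ = 2.34×10⁻¹³ W
P_tot = 6.15×10⁻¹³ W → 10 log₁₀(P_tot / 10⁻³) = −92.1 dBm

−92.1 dBm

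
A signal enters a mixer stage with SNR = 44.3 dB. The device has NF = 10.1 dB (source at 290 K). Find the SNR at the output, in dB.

34.2 dB

By definition F = SNR_in/SNR_out, so in dB: SNR_out = SNR_in − NF
SNR_out = 44.3 − 10.1 = 34.2 dB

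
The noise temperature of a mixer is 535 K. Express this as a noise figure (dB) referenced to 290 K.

4.54 dB

F = 1 + T_e/T₀ = 1 + 535/290 = 2.84483
NF = 10 log₁₀(2.84483) = 4.54 dB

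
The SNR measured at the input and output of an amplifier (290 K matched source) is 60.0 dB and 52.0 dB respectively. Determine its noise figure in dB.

8.0 dB

NF (dB) = SNR_in(dB) − SNR_out(dB) when the source is at T₀
NF = 60.0 − 52.0 = 8.0 dB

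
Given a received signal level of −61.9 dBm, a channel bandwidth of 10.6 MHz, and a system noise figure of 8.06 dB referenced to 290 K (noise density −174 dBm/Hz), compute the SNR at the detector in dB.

Noise floor: N = −174 + 10 log₁₀(B) + NF
10 log₁₀(1.06×10⁷) = 70.25 dB
N = −174 + 70.25 + 8.06 = −95.69 dBm
SNR = P_sig − N = −61.9 − (−95.69) = 33.79 dB → 33.8 dB

33.8 dB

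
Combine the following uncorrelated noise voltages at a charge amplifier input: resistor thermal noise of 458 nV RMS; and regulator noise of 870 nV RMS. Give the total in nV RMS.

983 nV

Uncorrelated sources add in power (mean-square): V_tot = √(ΣV_i²)
V_tot = √[(4.58×10⁻⁷)² + (8.70×10⁻⁷)²] = 9.83×10⁻⁷ V = 983 nV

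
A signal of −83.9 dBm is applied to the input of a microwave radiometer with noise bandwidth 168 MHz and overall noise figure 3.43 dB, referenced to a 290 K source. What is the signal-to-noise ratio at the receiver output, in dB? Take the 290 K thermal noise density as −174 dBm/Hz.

Noise floor: N = −174 + 10 log₁₀(B) + NF
10 log₁₀(1.68×10⁸) = 82.25 dB
N = −174 + 82.25 + 3.43 = −88.32 dBm
SNR = P_sig − N = −83.9 − (−88.32) = 4.42 dB → 4.4 dB

4.4 dB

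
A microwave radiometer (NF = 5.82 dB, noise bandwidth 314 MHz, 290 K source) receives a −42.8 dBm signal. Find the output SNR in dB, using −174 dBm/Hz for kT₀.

40.4 dB

Noise floor: N = −174 + 10 log₁₀(B) + NF
10 log₁₀(3.14×10⁸) = 84.97 dB
N = −174 + 84.97 + 5.82 = −83.21 dBm
SNR = P_sig − N = −42.8 − (−83.21) = 40.41 dB → 40.4 dB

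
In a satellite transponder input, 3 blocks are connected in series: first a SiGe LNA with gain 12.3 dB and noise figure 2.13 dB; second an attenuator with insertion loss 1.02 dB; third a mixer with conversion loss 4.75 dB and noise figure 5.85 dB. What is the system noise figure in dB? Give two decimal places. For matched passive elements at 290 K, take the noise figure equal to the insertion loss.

2.70 dB

Convert to linear (a loss of L dB is a gain of −L dB): F_i = 10^(NF_i/10), G_i = 10^(G_i,dB/10)
  Stage 1: F_1 = 10^(2.13/10) = 1.633, G_1 = 10^(12.3/10) = 16.98
  Stage 2: F_2 = 10^(1.02/10) = 1.265, G_2 = 10^(−1.02/10) = 0.7907
  Stage 3: F_3 = 10^(5.85/10) = 3.846, G_3 = 10^(−4.75/10) = 0.3350
Friis cascade:
  F = 1.633 + (1.265 − 1)/16.98 + (3.846 − 1)/13.43 = 1.861
NF = 10 log₁₀(1.861) = 2.70 dB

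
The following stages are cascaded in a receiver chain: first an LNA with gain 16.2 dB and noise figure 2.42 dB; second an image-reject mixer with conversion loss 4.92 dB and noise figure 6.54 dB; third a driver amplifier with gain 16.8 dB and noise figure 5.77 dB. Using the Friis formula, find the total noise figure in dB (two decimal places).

3.09 dB

Convert to linear (a loss of L dB is a gain of −L dB): F_i = 10^(NF_i/10), G_i = 10^(G_i,dB/10)
  Stage 1: F_1 = 10^(2.42/10) = 1.746, G_1 = 10^(16.2/10) = 41.69
  Stage 2: F_2 = 10^(6.54/10) = 4.508, G_2 = 10^(−4.92/10) = 0.3221
  Stage 3: F_3 = 10^(5.77/10) = 3.776, G_3 = 10^(16.8/10) = 47.86
Friis cascade:
  F = 1.746 + (4.508 − 1)/41.69 + (3.776 − 1)/13.43 = 2.037
NF = 10 log₁₀(2.037) = 3.09 dB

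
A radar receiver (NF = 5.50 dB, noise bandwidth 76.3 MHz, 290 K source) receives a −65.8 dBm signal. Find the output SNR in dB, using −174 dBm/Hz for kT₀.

Noise floor: N = −174 + 10 log₁₀(B) + NF
10 log₁₀(7.63×10⁷) = 78.83 dB
N = −174 + 78.83 + 5.50 = −89.67 dBm
SNR = P_sig − N = −65.8 − (−89.67) = 23.87 dB → 23.9 dB

23.9 dB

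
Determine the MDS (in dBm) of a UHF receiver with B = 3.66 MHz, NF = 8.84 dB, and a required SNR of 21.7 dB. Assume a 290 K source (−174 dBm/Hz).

Sensitivity = −174 + 10 log₁₀(B) + NF + SNR_min
= −174 + 65.63 + 8.84 + 21.7
= −77.83 dBm → −77.8 dBm

−77.8 dBm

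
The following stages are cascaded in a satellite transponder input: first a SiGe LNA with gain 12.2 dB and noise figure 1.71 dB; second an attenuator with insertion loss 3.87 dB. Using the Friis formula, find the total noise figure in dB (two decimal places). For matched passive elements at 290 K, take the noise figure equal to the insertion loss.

1.96 dB

Convert to linear (a loss of L dB is a gain of −L dB): F_i = 10^(NF_i/10), G_i = 10^(G_i,dB/10)
  Stage 1: F_1 = 10^(1.71/10) = 1.483, G_1 = 10^(12.2/10) = 16.60
  Stage 2: F_2 = 10^(3.87/10) = 2.438, G_2 = 10^(−3.87/10) = 0.4102
Friis cascade:
  F = 1.483 + (2.438 − 1)/16.60 = 1.569
NF = 10 log₁₀(1.569) = 1.96 dB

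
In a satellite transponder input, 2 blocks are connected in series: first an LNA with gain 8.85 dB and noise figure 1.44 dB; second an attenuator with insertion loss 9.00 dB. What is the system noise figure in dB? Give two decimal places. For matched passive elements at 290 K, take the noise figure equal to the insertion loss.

3.61 dB

Convert to linear (a loss of L dB is a gain of −L dB): F_i = 10^(NF_i/10), G_i = 10^(G_i,dB/10)
  Stage 1: F_1 = 10^(1.44/10) = 1.393, G_1 = 10^(8.85/10) = 7.674
  Stage 2: F_2 = 10^(9.00/10) = 7.943, G_2 = 10^(−9.00/10) = 0.1259
Friis cascade:
  F = 1.393 + (7.943 − 1)/7.674 = 2.298
NF = 10 log₁₀(2.298) = 3.61 dB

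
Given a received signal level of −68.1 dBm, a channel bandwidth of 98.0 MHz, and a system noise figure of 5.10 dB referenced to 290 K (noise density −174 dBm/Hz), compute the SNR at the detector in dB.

Noise floor: N = −174 + 10 log₁₀(B) + NF
10 log₁₀(9.80×10⁷) = 79.91 dB
N = −174 + 79.91 + 5.10 = −88.99 dBm
SNR = P_sig − N = −68.1 − (−88.99) = 20.89 dB → 20.9 dB

20.9 dB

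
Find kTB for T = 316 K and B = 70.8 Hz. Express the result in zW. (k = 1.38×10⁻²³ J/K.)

P_n = kTB = 1.38×10⁻²³ × 316 × 7.08×10¹ = 3.09×10⁻¹⁹ W = 309 zW

309 zW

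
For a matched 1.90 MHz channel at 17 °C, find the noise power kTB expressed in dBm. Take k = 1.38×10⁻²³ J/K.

T = 17 °C + 273.15 = 290.15 K
P_n = kTB = 1.38×10⁻²³ × 290.15 × 1.90×10⁶ = 7.61×10⁻¹⁵ W
In dBm: 10 log₁₀(7.61×10⁻¹⁵ / 10⁻³) = −111.2 dBm

−111.2 dBm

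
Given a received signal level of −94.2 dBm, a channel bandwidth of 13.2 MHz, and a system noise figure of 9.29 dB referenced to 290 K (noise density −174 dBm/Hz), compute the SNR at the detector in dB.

Noise floor: N = −174 + 10 log₁₀(B) + NF
10 log₁₀(1.32×10⁷) = 71.21 dB
N = −174 + 71.21 + 9.29 = −93.50 dBm
SNR = P_sig − N = −94.2 − (−93.50) = −0.70 dB → −0.7 dB

−0.7 dB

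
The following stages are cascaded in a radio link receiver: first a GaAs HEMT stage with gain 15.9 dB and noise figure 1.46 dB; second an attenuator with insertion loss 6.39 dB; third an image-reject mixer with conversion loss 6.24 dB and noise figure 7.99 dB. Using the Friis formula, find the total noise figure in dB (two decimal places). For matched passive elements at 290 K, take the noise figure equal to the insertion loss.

3.18 dB

Convert to linear (a loss of L dB is a gain of −L dB): F_i = 10^(NF_i/10), G_i = 10^(G_i,dB/10)
  Stage 1: F_1 = 10^(1.46/10) = 1.400, G_1 = 10^(15.9/10) = 38.90
  Stage 2: F_2 = 10^(6.39/10) = 4.355, G_2 = 10^(−6.39/10) = 0.2296
  Stage 3: F_3 = 10^(7.99/10) = 6.295, G_3 = 10^(−6.24/10) = 0.2377
Friis cascade:
  F = 1.400 + (4.355 − 1)/38.90 + (6.295 − 1)/8.933 = 2.079
NF = 10 log₁₀(2.079) = 3.18 dB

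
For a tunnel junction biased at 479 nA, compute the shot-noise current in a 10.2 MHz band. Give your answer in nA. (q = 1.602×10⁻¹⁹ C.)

1.25 nA

I_n = √(2qI·B)
2qI·B = 2 × 1.602×10⁻¹⁹ × 4.79×10⁻⁷ × 1.02×10⁷ = 1.57×10⁻¹⁸ A²
I_n = √(1.57×10⁻¹⁸) = 1.25×10⁻⁹ A = 1.25 nA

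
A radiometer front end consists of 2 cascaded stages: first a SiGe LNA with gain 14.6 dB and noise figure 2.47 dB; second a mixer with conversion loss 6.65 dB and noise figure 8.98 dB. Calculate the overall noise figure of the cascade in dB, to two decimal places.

Convert to linear (a loss of L dB is a gain of −L dB): F_i = 10^(NF_i/10), G_i = 10^(G_i,dB/10)
  Stage 1: F_1 = 10^(2.47/10) = 1.766, G_1 = 10^(14.6/10) = 28.84
  Stage 2: F_2 = 10^(8.98/10) = 7.907, G_2 = 10^(−6.65/10) = 0.2163
Friis cascade:
  F = 1.766 + (7.907 − 1)/28.84 = 2.006
NF = 10 log₁₀(2.006) = 3.02 dB

3.02 dB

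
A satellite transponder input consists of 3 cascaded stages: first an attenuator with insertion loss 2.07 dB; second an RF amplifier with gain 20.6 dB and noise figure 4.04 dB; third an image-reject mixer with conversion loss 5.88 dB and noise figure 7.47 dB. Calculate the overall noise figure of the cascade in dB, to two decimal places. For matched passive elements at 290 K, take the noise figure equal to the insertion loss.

6.18 dB

Convert to linear (a loss of L dB is a gain of −L dB): F_i = 10^(NF_i/10), G_i = 10^(G_i,dB/10)
  Stage 1: F_1 = 10^(2.07/10) = 1.611, G_1 = 10^(−2.07/10) = 0.6209
  Stage 2: F_2 = 10^(4.04/10) = 2.535, G_2 = 10^(20.6/10) = 114.8
  Stage 3: F_3 = 10^(7.47/10) = 5.585, G_3 = 10^(−5.88/10) = 0.2582
Friis cascade:
  F = 1.611 + (2.535 − 1)/0.6209 + (5.585 − 1)/71.29 = 4.148
NF = 10 log₁₀(4.148) = 6.18 dB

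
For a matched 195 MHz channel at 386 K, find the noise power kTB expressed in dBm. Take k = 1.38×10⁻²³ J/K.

P_n = kTB = 1.38×10⁻²³ × 386 × 1.95×10⁸ = 1.04×10⁻¹² W
In dBm: 10 log₁₀(1.04×10⁻¹² / 10⁻³) = −89.8 dBm

−89.8 dBm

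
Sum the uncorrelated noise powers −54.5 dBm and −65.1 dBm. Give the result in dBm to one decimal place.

−54.1 dBm

Convert to linear, add, convert back:
P₁ = 3.55×10⁻⁹ W, P₂ = 3.09×10⁻¹⁰ W
P_tot = 3.86×10⁻⁹ W → 10 log₁₀(P_tot / 10⁻³) = −54.1 dBm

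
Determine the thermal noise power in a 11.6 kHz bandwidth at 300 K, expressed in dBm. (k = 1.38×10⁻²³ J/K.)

P_n = kTB = 1.38×10⁻²³ × 300 × 1.16×10⁴ = 4.80×10⁻¹⁷ W
In dBm: 10 log₁₀(4.80×10⁻¹⁷ / 10⁻³) = −133.2 dBm

−133.2 dBm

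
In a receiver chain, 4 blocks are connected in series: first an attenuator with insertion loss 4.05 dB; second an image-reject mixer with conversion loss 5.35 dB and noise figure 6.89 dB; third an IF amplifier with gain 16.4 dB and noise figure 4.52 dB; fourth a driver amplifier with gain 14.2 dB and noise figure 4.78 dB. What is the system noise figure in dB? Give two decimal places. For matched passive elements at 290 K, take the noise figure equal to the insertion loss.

Convert to linear (a loss of L dB is a gain of −L dB): F_i = 10^(NF_i/10), G_i = 10^(G_i,dB/10)
  Stage 1: F_1 = 10^(4.05/10) = 2.541, G_1 = 10^(−4.05/10) = 0.3936
  Stage 2: F_2 = 10^(6.89/10) = 4.887, G_2 = 10^(−5.35/10) = 0.2917
  Stage 3: F_3 = 10^(4.52/10) = 2.831, G_3 = 10^(16.4/10) = 43.65
  Stage 4: F_4 = 10^(4.78/10) = 3.006, G_4 = 10^(14.2/10) = 26.30
Friis cascade:
  F = 2.541 + (4.887 − 1)/0.3936 + (2.831 − 1)/0.1148 + (3.006 − 1)/5.012 = 28.77
NF = 10 log₁₀(28.77) = 14.59 dB

14.59 dB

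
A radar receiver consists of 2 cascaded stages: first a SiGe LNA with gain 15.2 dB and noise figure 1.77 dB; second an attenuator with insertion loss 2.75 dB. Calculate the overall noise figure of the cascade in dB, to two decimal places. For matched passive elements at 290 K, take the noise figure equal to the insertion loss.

Convert to linear (a loss of L dB is a gain of −L dB): F_i = 10^(NF_i/10), G_i = 10^(G_i,dB/10)
  Stage 1: F_1 = 10^(1.77/10) = 1.503, G_1 = 10^(15.2/10) = 33.11
  Stage 2: F_2 = 10^(2.75/10) = 1.884, G_2 = 10^(−2.75/10) = 0.5309
Friis cascade:
  F = 1.503 + (1.884 − 1)/33.11 = 1.530
NF = 10 log₁₀(1.530) = 1.85 dB

1.85 dB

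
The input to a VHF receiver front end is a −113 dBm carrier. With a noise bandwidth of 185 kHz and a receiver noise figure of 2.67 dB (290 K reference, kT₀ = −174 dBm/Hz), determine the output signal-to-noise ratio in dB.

Noise floor: N = −174 + 10 log₁₀(B) + NF
10 log₁₀(1.85×10⁵) = 52.67 dB
N = −174 + 52.67 + 2.67 = −118.66 dBm
SNR = P_sig − N = −113 − (−118.66) = 5.66 dB → 5.7 dB

5.7 dB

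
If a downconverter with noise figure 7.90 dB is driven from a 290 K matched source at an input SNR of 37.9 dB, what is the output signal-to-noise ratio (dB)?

30.00 dB

By definition F = SNR_in/SNR_out, so in dB: SNR_out = SNR_in − NF
SNR_out = 37.9 − 7.90 = 30.00 dB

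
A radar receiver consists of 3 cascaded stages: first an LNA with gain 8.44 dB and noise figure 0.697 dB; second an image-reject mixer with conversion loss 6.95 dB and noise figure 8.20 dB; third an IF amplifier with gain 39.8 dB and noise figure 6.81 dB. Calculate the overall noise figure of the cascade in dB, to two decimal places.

6.69 dB

Convert to linear (a loss of L dB is a gain of −L dB): F_i = 10^(NF_i/10), G_i = 10^(G_i,dB/10)
  Stage 1: F_1 = 10^(0.697/10) = 1.174, G_1 = 10^(8.44/10) = 6.982
  Stage 2: F_2 = 10^(8.20/10) = 6.607, G_2 = 10^(−6.95/10) = 0.2018
  Stage 3: F_3 = 10^(6.81/10) = 4.797, G_3 = 10^(39.8/10) = 9550
Friis cascade:
  F = 1.174 + (6.607 − 1)/6.982 + (4.797 − 1)/1.409 = 4.672
NF = 10 log₁₀(4.672) = 6.69 dB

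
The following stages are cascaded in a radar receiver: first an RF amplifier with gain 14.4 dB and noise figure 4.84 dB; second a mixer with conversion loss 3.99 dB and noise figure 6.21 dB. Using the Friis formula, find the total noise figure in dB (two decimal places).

5.00 dB

Convert to linear (a loss of L dB is a gain of −L dB): F_i = 10^(NF_i/10), G_i = 10^(G_i,dB/10)
  Stage 1: F_1 = 10^(4.84/10) = 3.048, G_1 = 10^(14.4/10) = 27.54
  Stage 2: F_2 = 10^(6.21/10) = 4.178, G_2 = 10^(−3.99/10) = 0.3990
Friis cascade:
  F = 3.048 + (4.178 − 1)/27.54 = 3.163
NF = 10 log₁₀(3.163) = 5.00 dB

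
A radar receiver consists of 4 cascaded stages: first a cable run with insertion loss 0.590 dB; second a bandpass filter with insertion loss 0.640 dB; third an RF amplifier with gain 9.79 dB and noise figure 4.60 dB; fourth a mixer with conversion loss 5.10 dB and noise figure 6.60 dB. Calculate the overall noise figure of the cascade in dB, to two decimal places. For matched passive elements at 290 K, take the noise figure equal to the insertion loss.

Convert to linear (a loss of L dB is a gain of −L dB): F_i = 10^(NF_i/10), G_i = 10^(G_i,dB/10)
  Stage 1: F_1 = 10^(0.590/10) = 1.146, G_1 = 10^(−0.590/10) = 0.8730
  Stage 2: F_2 = 10^(0.640/10) = 1.159, G_2 = 10^(−0.640/10) = 0.8630
  Stage 3: F_3 = 10^(4.60/10) = 2.884, G_3 = 10^(9.79/10) = 9.528
  Stage 4: F_4 = 10^(6.60/10) = 4.571, G_4 = 10^(−5.10/10) = 0.3090
Friis cascade:
  F = 1.146 + (1.159 − 1)/0.8730 + (2.884 − 1)/0.7534 + (4.571 − 1)/7.178 = 4.326
NF = 10 log₁₀(4.326) = 6.36 dB

6.36 dB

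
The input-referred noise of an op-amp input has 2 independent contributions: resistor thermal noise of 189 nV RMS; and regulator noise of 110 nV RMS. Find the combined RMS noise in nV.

Uncorrelated sources add in power (mean-square): V_tot = √(ΣV_i²)
V_tot = √[(1.89×10⁻⁷)² + (1.10×10⁻⁷)²] = 2.19×10⁻⁷ V = 219 nV

219 nV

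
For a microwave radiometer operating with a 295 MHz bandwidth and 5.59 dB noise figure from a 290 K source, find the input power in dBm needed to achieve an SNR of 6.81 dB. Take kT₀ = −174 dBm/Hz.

−76.9 dBm

Sensitivity = −174 + 10 log₁₀(B) + NF + SNR_min
= −174 + 84.7 + 5.59 + 6.81
= −76.90 dBm → −76.9 dBm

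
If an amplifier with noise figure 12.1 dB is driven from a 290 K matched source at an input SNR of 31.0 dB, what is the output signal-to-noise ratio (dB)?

By definition F = SNR_in/SNR_out, so in dB: SNR_out = SNR_in − NF
SNR_out = 31.0 − 12.1 = 18.9 dB

18.9 dB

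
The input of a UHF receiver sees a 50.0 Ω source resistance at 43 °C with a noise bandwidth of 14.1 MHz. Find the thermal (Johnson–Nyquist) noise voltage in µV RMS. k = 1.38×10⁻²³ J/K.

T = 43 °C + 273.15 = 316.15 K
V_n = √(4kTRB)
4kTRB = 4 × 1.38×10⁻²³ × 316.15 × 5.00×10¹ × 1.41×10⁷ = 1.23×10⁻¹¹ V²
V_n = √(1.23×10⁻¹¹) = 3.51×10⁻⁶ V = 3.51 µV

3.51 µV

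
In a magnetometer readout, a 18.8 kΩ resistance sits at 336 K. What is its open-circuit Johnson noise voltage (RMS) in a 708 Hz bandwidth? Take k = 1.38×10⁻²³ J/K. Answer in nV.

497 nV

V_n = √(4kTRB)
4kTRB = 4 × 1.38×10⁻²³ × 336 × 1.88×10⁴ × 7.08×10² = 2.47×10⁻¹³ V²
V_n = √(2.47×10⁻¹³) = 4.97×10⁻⁷ V = 497 nV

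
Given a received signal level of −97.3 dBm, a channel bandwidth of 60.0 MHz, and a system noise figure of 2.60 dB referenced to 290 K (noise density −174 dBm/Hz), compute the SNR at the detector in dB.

−3.7 dB

Noise floor: N = −174 + 10 log₁₀(B) + NF
10 log₁₀(6.00×10⁷) = 77.78 dB
N = −174 + 77.78 + 2.60 = −93.62 dBm
SNR = P_sig − N = −97.3 − (−93.62) = −3.68 dB → −3.7 dB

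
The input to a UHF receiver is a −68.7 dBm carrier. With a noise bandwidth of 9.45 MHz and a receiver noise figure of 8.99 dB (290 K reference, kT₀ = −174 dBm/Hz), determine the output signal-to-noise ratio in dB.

Noise floor: N = −174 + 10 log₁₀(B) + NF
10 log₁₀(9.45×10⁶) = 69.75 dB
N = −174 + 69.75 + 8.99 = −95.26 dBm
SNR = P_sig − N = −68.7 − (−95.26) = 26.56 dB → 26.6 dB

26.6 dB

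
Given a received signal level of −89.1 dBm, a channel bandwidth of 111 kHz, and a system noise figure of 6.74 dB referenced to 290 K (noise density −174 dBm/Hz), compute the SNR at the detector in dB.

27.7 dB

Noise floor: N = −174 + 10 log₁₀(B) + NF
10 log₁₀(1.11×10⁵) = 50.45 dB
N = −174 + 50.45 + 6.74 = −116.81 dBm
SNR = P_sig − N = −89.1 − (−116.81) = 27.71 dB → 27.7 dB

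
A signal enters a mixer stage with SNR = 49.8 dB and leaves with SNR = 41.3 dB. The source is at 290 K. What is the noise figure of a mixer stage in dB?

NF (dB) = SNR_in(dB) − SNR_out(dB) when the source is at T₀
NF = 49.8 − 41.3 = 8.5 dB

8.5 dB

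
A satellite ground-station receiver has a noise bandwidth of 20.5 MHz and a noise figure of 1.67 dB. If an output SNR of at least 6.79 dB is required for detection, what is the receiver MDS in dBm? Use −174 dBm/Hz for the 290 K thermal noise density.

Sensitivity = −174 + 10 log₁₀(B) + NF + SNR_min
= −174 + 73.12 + 1.67 + 6.79
= −92.42 dBm → −92.4 dBm

−92.4 dBm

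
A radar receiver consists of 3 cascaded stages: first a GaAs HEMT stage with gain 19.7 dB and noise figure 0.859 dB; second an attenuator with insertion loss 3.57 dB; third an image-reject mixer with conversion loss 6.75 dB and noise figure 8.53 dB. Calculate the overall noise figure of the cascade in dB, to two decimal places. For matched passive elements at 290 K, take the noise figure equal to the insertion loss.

1.40 dB

Convert to linear (a loss of L dB is a gain of −L dB): F_i = 10^(NF_i/10), G_i = 10^(G_i,dB/10)
  Stage 1: F_1 = 10^(0.859/10) = 1.219, G_1 = 10^(19.7/10) = 93.33
  Stage 2: F_2 = 10^(3.57/10) = 2.275, G_2 = 10^(−3.57/10) = 0.4395
  Stage 3: F_3 = 10^(8.53/10) = 7.129, G_3 = 10^(−6.75/10) = 0.2113
Friis cascade:
  F = 1.219 + (2.275 − 1)/93.33 + (7.129 − 1)/41.02 = 1.382
NF = 10 log₁₀(1.382) = 1.40 dB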